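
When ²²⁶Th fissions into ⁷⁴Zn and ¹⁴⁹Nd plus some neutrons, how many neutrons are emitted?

3

Conserve mass number: 226 = 74 + 149 + k, so k = 226 − 223 = 3.
Check atomic number: 90 = 30 + 60 + 0 = 90. ✓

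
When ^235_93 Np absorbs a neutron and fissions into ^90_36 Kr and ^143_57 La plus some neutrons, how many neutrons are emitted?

Conserve mass number: 236 = 90 + 143 + k, so k = 236 − 233 = 3.
Check atomic number: 93 = 36 + 57 + 0 = 93. ✓

3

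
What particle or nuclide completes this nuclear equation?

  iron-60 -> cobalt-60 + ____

Conserve mass number: 60 = 60 + A, so A = 0.
Conserve atomic number: 26 = 27 + Z, so Z = -1.
A = 0 and Z = -1 is e⁻ — a beta-minus particle.

beta-minus particle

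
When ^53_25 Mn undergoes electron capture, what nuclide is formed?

Cr-53

Electron capture: mass number changes by +0, atomic number by -1.
A: 53 = 53; Z: 25 − 1 = 24.
Z = 24 is chromium, so the daughter is ^53_24 Cr.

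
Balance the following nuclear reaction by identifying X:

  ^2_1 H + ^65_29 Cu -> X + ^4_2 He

Ni-63

Conserve mass number: 2 + 65 = A + 4, so A = 63.
Conserve atomic number: 1 + 29 = Z + 2, so Z = 28.
Z = 28 is nickel, so the species is ^63_28 Ni.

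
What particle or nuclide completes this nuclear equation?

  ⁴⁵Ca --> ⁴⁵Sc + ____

beta-minus particle

Conserve mass number: 45 = 45 + A, so A = 0.
Conserve atomic number: 20 = 21 + Z, so Z = -1.
A = 0 and Z = -1 is e⁻ — a beta-minus particle.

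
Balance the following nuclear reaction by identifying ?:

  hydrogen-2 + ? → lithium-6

Conserve mass number: 2 + A = 6, so A = 4.
Conserve atomic number: 1 + Z = 3, so Z = 2.
A = 4 and Z = 2 is helium-4 — an alpha particle.

alpha particle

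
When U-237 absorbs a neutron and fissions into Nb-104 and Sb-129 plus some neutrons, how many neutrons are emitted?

Conserve mass number: 238 = 104 + 129 + k, so k = 238 − 233 = 5.
Check atomic number: 92 = 41 + 51 + 0 = 92. ✓

5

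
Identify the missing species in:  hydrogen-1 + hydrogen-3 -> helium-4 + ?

Conserve mass number: 1 + 3 = 4 + A, so A = 0.
Conserve atomic number: 1 + 1 = 2 + Z, so Z = 0.
A = 0 and Z = 0 is γ — a gamma ray.

gamma ray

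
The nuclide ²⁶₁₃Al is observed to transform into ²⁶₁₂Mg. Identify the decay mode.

ΔA = 26 − 26 = 0; ΔZ = 12 − 13 = -1.
A is unchanged and Z drops by 1 — a proton has become a neutron (β⁺ emission or electron capture).

beta-plus decay or electron capture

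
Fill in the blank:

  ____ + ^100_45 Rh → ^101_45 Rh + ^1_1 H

Conserve mass number: A + 100 = 101 + 1, so A = 2.
Conserve atomic number: Z + 45 = 45 + 1, so Z = 1.
A = 2 and Z = 1 is ^2_1 H — a deuteron.

deuteron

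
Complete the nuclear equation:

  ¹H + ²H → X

Conserve mass number: 1 + 2 = A, so A = 3.
Conserve atomic number: 1 + 1 = Z, so Z = 2.
Z = 2 is helium, so the species is ³He.

He-3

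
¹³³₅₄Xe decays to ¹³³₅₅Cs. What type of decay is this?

ΔA = 133 − 133 = 0; ΔZ = 55 − 54 = +1.
A is unchanged and Z rises by 1 — a neutron has become a proton (β⁻ decay).

beta-minus decay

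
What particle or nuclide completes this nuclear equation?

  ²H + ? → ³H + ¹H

deuteron

Conserve mass number: 2 + A = 3 + 1, so A = 2.
Conserve atomic number: 1 + Z = 1 + 1, so Z = 1.
A = 2 and Z = 1 is ²H — a deuteron.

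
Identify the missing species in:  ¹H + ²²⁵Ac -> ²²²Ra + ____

alpha particle

Conserve mass number: 1 + 225 = 222 + A, so A = 4.
Conserve atomic number: 1 + 89 = 88 + Z, so Z = 2.
A = 4 and Z = 2 is ⁴He — an alpha particle.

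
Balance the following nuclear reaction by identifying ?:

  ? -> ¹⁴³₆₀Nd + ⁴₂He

Conserve mass number: A = 143 + 4, so A = 147.
Conserve atomic number: Z = 60 + 2, so Z = 62.
Z = 62 is samarium, so the species is ¹⁴⁷₆₂Sm.

Sm-147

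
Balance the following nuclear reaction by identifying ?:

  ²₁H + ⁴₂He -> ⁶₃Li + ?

gamma ray

Conserve mass number: 2 + 4 = 6 + A, so A = 0.
Conserve atomic number: 1 + 2 = 3 + Z, so Z = 0.
A = 0 and Z = 0 is ⁰₀γ — a gamma ray.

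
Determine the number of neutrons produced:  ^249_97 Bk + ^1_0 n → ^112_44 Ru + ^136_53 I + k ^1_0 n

2

Conserve mass number: 250 = 112 + 136 + k, so k = 250 − 248 = 2.
Check atomic number: 97 = 44 + 53 + 0 = 97. ✓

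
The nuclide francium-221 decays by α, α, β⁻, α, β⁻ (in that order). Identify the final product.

Bi-209

Start: (A, Z) = (221, 87).
After α: (217, 85).
After α: (213, 83).
After β⁻: (213, 84).
After α: (209, 82).
After β⁻: (209, 83).
Z = 83 is bismuth.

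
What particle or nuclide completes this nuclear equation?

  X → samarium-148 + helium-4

Conserve mass number: A = 148 + 4, so A = 152.
Conserve atomic number: Z = 62 + 2, so Z = 64.
Z = 64 is gadolinium, so the species is gadolinium-152.

Gd-152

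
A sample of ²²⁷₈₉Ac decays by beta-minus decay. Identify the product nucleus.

Beta-minus decay: mass number changes by +0, atomic number by +1.
A: 227 = 227; Z: 89 + 1 = 90.
Z = 90 is thorium, so the daughter is ²²⁷₉₀Th.

Th-227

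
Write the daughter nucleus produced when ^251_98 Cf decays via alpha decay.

Cm-247

Alpha decay: mass number changes by -4, atomic number by -2.
A: 251 − 4 = 247; Z: 98 − 2 = 96.
Z = 96 is curium, so the daughter is ^247_96 Cm.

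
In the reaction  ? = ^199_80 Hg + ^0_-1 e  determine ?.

Conserve mass number: A = 199 + 0, so A = 199.
Conserve atomic number: Z = 80 − 1, so Z = 79.
Z = 79 is gold, so the species is ^199_79 Au.

Au-199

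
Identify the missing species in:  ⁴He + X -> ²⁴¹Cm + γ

Pu-237

Conserve mass number: 4 + A = 241 + 0, so A = 237.
Conserve atomic number: 2 + Z = 96 + 0, so Z = 94.
Z = 94 is plutonium, so the species is ²³⁷Pu.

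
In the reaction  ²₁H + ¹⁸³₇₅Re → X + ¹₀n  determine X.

Os-184

Conserve mass number: 2 + 183 = A + 1, so A = 184.
Conserve atomic number: 1 + 75 = Z + 0, so Z = 76.
Z = 76 is osmium, so the species is ¹⁸⁴₇₆Os.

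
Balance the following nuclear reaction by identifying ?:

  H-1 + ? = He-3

deuteron

Conserve mass number: 1 + A = 3, so A = 2.
Conserve atomic number: 1 + Z = 2, so Z = 1.
A = 2 and Z = 1 is H-2 — a deuteron.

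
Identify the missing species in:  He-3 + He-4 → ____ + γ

Be-7

Conserve mass number: 3 + 4 = A + 0, so A = 7.
Conserve atomic number: 2 + 2 = Z + 0, so Z = 4.
Z = 4 is beryllium, so the species is Be-7.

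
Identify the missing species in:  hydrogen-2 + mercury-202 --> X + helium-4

Au-200

Conserve mass number: 2 + 202 = A + 4, so A = 200.
Conserve atomic number: 1 + 80 = Z + 2, so Z = 79.
Z = 79 is gold, so the species is gold-200.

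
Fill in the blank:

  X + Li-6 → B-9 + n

alpha particle

Conserve mass number: A + 6 = 9 + 1, so A = 4.
Conserve atomic number: Z + 3 = 5 + 0, so Z = 2.
A = 4 and Z = 2 is He-4 — an alpha particle.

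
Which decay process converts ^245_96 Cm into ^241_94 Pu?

ΔA = 241 − 245 = -4; ΔZ = 94 − 96 = -2.
A drops by 4 and Z drops by 2 — the signature of alpha emission.

alpha decay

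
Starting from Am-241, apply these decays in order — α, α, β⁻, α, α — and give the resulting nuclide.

Ra-225

Start: (A, Z) = (241, 95).
After α: (237, 93).
After α: (233, 91).
After β⁻: (233, 92).
After α: (229, 90).
After α: (225, 88).
Z = 88 is radium.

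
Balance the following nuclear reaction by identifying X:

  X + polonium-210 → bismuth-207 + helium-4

proton

Conserve mass number: A + 210 = 207 + 4, so A = 1.
Conserve atomic number: Z + 84 = 83 + 2, so Z = 1.
A = 1 and Z = 1 is hydrogen-1 — a proton.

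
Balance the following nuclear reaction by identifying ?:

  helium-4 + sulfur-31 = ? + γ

Ar-35

Conserve mass number: 4 + 31 = A + 0, so A = 35.
Conserve atomic number: 2 + 16 = Z + 0, so Z = 18.
Z = 18 is argon, so the species is argon-35.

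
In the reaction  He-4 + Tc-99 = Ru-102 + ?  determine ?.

proton

Conserve mass number: 4 + 99 = 102 + A, so A = 1.
Conserve atomic number: 2 + 43 = 44 + Z, so Z = 1.
A = 1 and Z = 1 is H-1 — a proton.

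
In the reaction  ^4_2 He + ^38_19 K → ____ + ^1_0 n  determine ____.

Conserve mass number: 4 + 38 = A + 1, so A = 41.
Conserve atomic number: 2 + 19 = Z + 0, so Z = 21.
Z = 21 is scandium, so the species is ^41_21 Sc.

Sc-41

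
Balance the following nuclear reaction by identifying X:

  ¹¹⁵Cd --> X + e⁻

Conserve mass number: 115 = A + 0, so A = 115.
Conserve atomic number: 48 = Z − 1, so Z = 49.
Z = 49 is indium, so the species is ¹¹⁵In.

In-115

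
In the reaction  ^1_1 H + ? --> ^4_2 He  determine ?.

Conserve mass number: 1 + A = 4, so A = 3.
Conserve atomic number: 1 + Z = 2, so Z = 1.
A = 3 and Z = 1 is ^3_1 H — a triton.

triton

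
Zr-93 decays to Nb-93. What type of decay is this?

beta-minus decay

ΔA = 93 − 93 = 0; ΔZ = 41 − 40 = +1.
A is unchanged and Z rises by 1 — a neutron has become a proton (β⁻ decay).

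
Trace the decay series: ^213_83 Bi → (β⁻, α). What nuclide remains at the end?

Pb-209

Start: (A, Z) = (213, 83).
After β⁻: (213, 84).
After α: (209, 82).
Z = 82 is lead.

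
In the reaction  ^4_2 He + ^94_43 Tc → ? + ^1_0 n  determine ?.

Rh-97

Conserve mass number: 4 + 94 = A + 1, so A = 97.
Conserve atomic number: 2 + 43 = Z + 0, so Z = 45.
Z = 45 is rhodium, so the species is ^97_45 Rh.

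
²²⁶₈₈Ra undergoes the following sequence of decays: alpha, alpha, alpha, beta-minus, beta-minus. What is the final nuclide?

Start: (A, Z) = (226, 88).
After α: (222, 86).
After α: (218, 84).
After α: (214, 82).
After β⁻: (214, 83).
After β⁻: (214, 84).
Z = 84 is polonium.

Po-214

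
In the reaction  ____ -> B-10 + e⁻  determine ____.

Be-10

Conserve mass number: A = 10 + 0, so A = 10.
Conserve atomic number: Z = 5 − 1, so Z = 4.
Z = 4 is beryllium, so the species is Be-10.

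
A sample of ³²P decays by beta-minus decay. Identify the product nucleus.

Beta-minus decay: mass number changes by +0, atomic number by +1.
A: 32 = 32; Z: 15 + 1 = 16.
Z = 16 is sulfur, so the daughter is ³²S.

S-32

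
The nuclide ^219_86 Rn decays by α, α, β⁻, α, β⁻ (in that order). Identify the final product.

Pb-207

Start: (A, Z) = (219, 86).
After α: (215, 84).
After α: (211, 82).
After β⁻: (211, 83).
After α: (207, 81).
After β⁻: (207, 82).
Z = 82 is lead.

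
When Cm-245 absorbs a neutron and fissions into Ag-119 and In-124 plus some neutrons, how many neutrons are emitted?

Conserve mass number: 246 = 119 + 124 + k, so k = 246 − 243 = 3.
Check atomic number: 96 = 47 + 49 + 0 = 96. ✓

3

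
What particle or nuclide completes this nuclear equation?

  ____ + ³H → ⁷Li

Conserve mass number: A + 3 = 7, so A = 4.
Conserve atomic number: Z + 1 = 3, so Z = 2.
A = 4 and Z = 2 is ⁴He — an alpha particle.

alpha particle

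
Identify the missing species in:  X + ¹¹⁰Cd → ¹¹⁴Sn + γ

alpha particle

Conserve mass number: A + 110 = 114 + 0, so A = 4.
Conserve atomic number: Z + 48 = 50 + 0, so Z = 2.
A = 4 and Z = 2 is ⁴He — an alpha particle.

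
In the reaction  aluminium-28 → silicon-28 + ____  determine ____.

Conserve mass number: 28 = 28 + A, so A = 0.
Conserve atomic number: 13 = 14 + Z, so Z = -1.
A = 0 and Z = -1 is e⁻ — a beta-minus particle.

beta-minus particle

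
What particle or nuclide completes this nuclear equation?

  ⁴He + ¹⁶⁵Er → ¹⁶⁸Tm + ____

Conserve mass number: 4 + 165 = 168 + A, so A = 1.
Conserve atomic number: 2 + 68 = 69 + Z, so Z = 1.
A = 1 and Z = 1 is ¹H — a proton.

proton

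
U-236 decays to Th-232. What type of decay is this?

alpha decay

ΔA = 232 − 236 = -4; ΔZ = 90 − 92 = -2.
A drops by 4 and Z drops by 2 — the signature of alpha emission.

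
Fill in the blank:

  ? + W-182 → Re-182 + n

Conserve mass number: A + 182 = 182 + 1, so A = 1.
Conserve atomic number: Z + 74 = 75 + 0, so Z = 1.
A = 1 and Z = 1 is H-1 — a proton.

proton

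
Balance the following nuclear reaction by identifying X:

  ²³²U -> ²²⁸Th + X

Conserve mass number: 232 = 228 + A, so A = 4.
Conserve atomic number: 92 = 90 + Z, so Z = 2.
A = 4 and Z = 2 is ⁴He — an alpha particle.

alpha particle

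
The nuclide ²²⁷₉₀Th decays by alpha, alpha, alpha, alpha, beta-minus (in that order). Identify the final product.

Start: (A, Z) = (227, 90).
After α: (223, 88).
After α: (219, 86).
After α: (215, 84).
After α: (211, 82).
After β⁻: (211, 83).
Z = 83 is bismuth.

Bi-211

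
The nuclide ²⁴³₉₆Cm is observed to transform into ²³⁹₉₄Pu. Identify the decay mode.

ΔA = 239 − 243 = -4; ΔZ = 94 − 96 = -2.
A drops by 4 and Z drops by 2 — the signature of alpha emission.

alpha decay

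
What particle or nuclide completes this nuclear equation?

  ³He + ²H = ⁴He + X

Conserve mass number: 3 + 2 = 4 + A, so A = 1.
Conserve atomic number: 2 + 1 = 2 + Z, so Z = 1.
A = 1 and Z = 1 is ¹H — a proton.

proton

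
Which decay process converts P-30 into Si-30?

beta-plus decay or electron capture

ΔA = 30 − 30 = 0; ΔZ = 14 − 15 = -1.
A is unchanged and Z drops by 1 — a proton has become a neutron (β⁺ emission or electron capture).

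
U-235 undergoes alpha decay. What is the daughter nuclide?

Th-231

Alpha decay: mass number changes by -4, atomic number by -2.
A: 235 − 4 = 231; Z: 92 − 2 = 90.
Z = 90 is thorium, so the daughter is Th-231.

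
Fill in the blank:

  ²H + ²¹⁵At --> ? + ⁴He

Po-213

Conserve mass number: 2 + 215 = A + 4, so A = 213.
Conserve atomic number: 1 + 85 = Z + 2, so Z = 84.
Z = 84 is polonium, so the species is ²¹³Po.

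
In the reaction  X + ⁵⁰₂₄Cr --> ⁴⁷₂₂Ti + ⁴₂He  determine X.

neutron

Conserve mass number: A + 50 = 47 + 4, so A = 1.
Conserve atomic number: Z + 24 = 22 + 2, so Z = 0.
A = 1 and Z = 0 is ¹₀n — a neutron.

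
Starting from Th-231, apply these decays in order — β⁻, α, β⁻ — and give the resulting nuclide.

Th-227

Start: (A, Z) = (231, 90).
After β⁻: (231, 91).
After α: (227, 89).
After β⁻: (227, 90).
Z = 90 is thorium.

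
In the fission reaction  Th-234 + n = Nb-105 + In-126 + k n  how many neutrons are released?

4

Conserve mass number: 235 = 105 + 126 + k, so k = 235 − 231 = 4.
Check atomic number: 90 = 41 + 49 + 0 = 90. ✓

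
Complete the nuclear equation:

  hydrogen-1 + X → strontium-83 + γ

Conserve mass number: 1 + A = 83 + 0, so A = 82.
Conserve atomic number: 1 + Z = 38 + 0, so Z = 37.
Z = 37 is rubidium, so the species is rubidium-82.

Rb-82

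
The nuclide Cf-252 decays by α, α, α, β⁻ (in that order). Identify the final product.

Start: (A, Z) = (252, 98).
After α: (248, 96).
After α: (244, 94).
After α: (240, 92).
After β⁻: (240, 93).
Z = 93 is neptunium.

Np-240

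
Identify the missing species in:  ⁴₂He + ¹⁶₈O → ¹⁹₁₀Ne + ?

Conserve mass number: 4 + 16 = 19 + A, so A = 1.
Conserve atomic number: 2 + 8 = 10 + Z, so Z = 0.
A = 1 and Z = 0 is ¹₀n — a neutron.

neutron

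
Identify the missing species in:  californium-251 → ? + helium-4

Cm-247

Conserve mass number: 251 = A + 4, so A = 247.
Conserve atomic number: 98 = Z + 2, so Z = 96.
Z = 96 is curium, so the species is curium-247.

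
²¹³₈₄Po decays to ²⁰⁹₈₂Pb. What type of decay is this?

ΔA = 209 − 213 = -4; ΔZ = 82 − 84 = -2.
A drops by 4 and Z drops by 2 — the signature of alpha emission.

alpha decay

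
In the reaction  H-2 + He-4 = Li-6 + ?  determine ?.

gamma ray

Conserve mass number: 2 + 4 = 6 + A, so A = 0.
Conserve atomic number: 1 + 2 = 3 + Z, so Z = 0.
A = 0 and Z = 0 is γ — a gamma ray.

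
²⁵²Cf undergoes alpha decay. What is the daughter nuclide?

Alpha decay: mass number changes by -4, atomic number by -2.
A: 252 − 4 = 248; Z: 98 − 2 = 96.
Z = 96 is curium, so the daughter is ²⁴⁸Cm.

Cm-248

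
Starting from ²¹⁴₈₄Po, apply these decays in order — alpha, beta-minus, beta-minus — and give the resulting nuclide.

Po-210

Start: (A, Z) = (214, 84).
After α: (210, 82).
After β⁻: (210, 83).
After β⁻: (210, 84).
Z = 84 is polonium.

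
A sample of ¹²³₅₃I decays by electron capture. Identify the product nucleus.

Te-123

Electron capture: mass number changes by +0, atomic number by -1.
A: 123 = 123; Z: 53 − 1 = 52.
Z = 52 is tellurium, so the daughter is ¹²³₅₂Te.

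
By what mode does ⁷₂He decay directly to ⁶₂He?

ΔA = 6 − 7 = -1; ΔZ = 2 − 2 = +0.
A drops by 1 with Z unchanged — a neutron was emitted.

neutron emission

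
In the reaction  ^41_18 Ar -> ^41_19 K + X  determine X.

beta-minus particle

Conserve mass number: 41 = 41 + A, so A = 0.
Conserve atomic number: 18 = 19 + Z, so Z = -1.
A = 0 and Z = -1 is ^0_-1 e — a beta-minus particle.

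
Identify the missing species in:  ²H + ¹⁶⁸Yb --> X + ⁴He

Conserve mass number: 2 + 168 = A + 4, so A = 166.
Conserve atomic number: 1 + 70 = Z + 2, so Z = 69.
Z = 69 is thulium, so the species is ¹⁶⁶Tm.

Tm-166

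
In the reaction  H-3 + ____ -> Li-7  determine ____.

alpha particle

Conserve mass number: 3 + A = 7, so A = 4.
Conserve atomic number: 1 + Z = 3, so Z = 2.
A = 4 and Z = 2 is He-4 — an alpha particle.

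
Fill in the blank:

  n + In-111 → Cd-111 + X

Conserve mass number: 1 + 111 = 111 + A, so A = 1.
Conserve atomic number: 0 + 49 = 48 + Z, so Z = 1.
A = 1 and Z = 1 is H-1 — a proton.

proton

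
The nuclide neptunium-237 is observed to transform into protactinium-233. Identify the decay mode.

alpha decay

ΔA = 233 − 237 = -4; ΔZ = 91 − 93 = -2.
A drops by 4 and Z drops by 2 — the signature of alpha emission.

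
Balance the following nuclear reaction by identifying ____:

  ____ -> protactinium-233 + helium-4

Np-237

Conserve mass number: A = 233 + 4, so A = 237.
Conserve atomic number: Z = 91 + 2, so Z = 93.
Z = 93 is neptunium, so the species is neptunium-237.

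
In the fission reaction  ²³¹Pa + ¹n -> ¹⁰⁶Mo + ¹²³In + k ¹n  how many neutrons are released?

3

Conserve mass number: 232 = 106 + 123 + k, so k = 232 − 229 = 3.
Check atomic number: 91 = 42 + 49 + 0 = 91. ✓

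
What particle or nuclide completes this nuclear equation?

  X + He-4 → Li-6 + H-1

Conserve mass number: A + 4 = 6 + 1, so A = 3.
Conserve atomic number: Z + 2 = 3 + 1, so Z = 2.
Z = 2 is helium, so the species is He-3.

He-3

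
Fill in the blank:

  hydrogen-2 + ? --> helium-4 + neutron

Conserve mass number: 2 + A = 4 + 1, so A = 3.
Conserve atomic number: 1 + Z = 2 + 0, so Z = 1.
A = 3 and Z = 1 is hydrogen-3 — a triton.

triton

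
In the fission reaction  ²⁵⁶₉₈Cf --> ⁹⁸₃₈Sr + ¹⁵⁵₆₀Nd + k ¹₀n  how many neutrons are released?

3

Conserve mass number: 256 = 98 + 155 + k, so k = 256 − 253 = 3.
Check atomic number: 98 = 38 + 60 + 0 = 98. ✓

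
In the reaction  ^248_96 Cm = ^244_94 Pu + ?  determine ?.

alpha particle

Conserve mass number: 248 = 244 + A, so A = 4.
Conserve atomic number: 96 = 94 + Z, so Z = 2.
A = 4 and Z = 2 is ^4_2 He — an alpha particle.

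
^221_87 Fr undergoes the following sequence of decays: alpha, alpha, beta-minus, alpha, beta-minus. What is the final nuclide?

Bi-209

Start: (A, Z) = (221, 87).
After α: (217, 85).
After α: (213, 83).
After β⁻: (213, 84).
After α: (209, 82).
After β⁻: (209, 83).
Z = 83 is bismuth.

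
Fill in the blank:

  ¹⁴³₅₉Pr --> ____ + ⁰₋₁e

Nd-143

Conserve mass number: 143 = A + 0, so A = 143.
Conserve atomic number: 59 = Z − 1, so Z = 60.
Z = 60 is neodymium, so the species is ¹⁴³₆₀Nd.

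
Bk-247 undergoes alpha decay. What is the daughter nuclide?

Alpha decay: mass number changes by -4, atomic number by -2.
A: 247 − 4 = 243; Z: 97 − 2 = 95.
Z = 95 is americium, so the daughter is Am-243.

Am-243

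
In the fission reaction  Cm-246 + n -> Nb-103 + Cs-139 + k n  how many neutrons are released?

Conserve mass number: 247 = 103 + 139 + k, so k = 247 − 242 = 5.
Check atomic number: 96 = 41 + 55 + 0 = 96. ✓

5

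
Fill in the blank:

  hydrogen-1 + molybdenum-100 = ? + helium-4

Conserve mass number: 1 + 100 = A + 4, so A = 97.
Conserve atomic number: 1 + 42 = Z + 2, so Z = 41.
Z = 41 is niobium, so the species is niobium-97.

Nb-97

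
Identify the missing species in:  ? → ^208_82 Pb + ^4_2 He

Po-212

Conserve mass number: A = 208 + 4, so A = 212.
Conserve atomic number: Z = 82 + 2, so Z = 84.
Z = 84 is polonium, so the species is ^212_84 Po.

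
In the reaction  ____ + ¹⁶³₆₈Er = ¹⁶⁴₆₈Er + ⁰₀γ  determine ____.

Conserve mass number: A + 163 = 164 + 0, so A = 1.
Conserve atomic number: Z + 68 = 68 + 0, so Z = 0.
A = 1 and Z = 0 is ¹₀n — a neutron.

neutron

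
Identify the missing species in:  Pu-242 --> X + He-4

Conserve mass number: 242 = A + 4, so A = 238.
Conserve atomic number: 94 = Z + 2, so Z = 92.
Z = 92 is uranium, so the species is U-238.

U-238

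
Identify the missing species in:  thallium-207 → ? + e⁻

Conserve mass number: 207 = A + 0, so A = 207.
Conserve atomic number: 81 = Z − 1, so Z = 82.
Z = 82 is lead, so the species is lead-207.

Pb-207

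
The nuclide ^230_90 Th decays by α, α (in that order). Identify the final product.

Start: (A, Z) = (230, 90).
After α: (226, 88).
After α: (222, 86).
Z = 86 is radon.

Rn-222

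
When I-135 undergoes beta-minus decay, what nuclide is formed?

Beta-minus decay: mass number changes by +0, atomic number by +1.
A: 135 = 135; Z: 53 + 1 = 54.
Z = 54 is xenon, so the daughter is Xe-135.

Xe-135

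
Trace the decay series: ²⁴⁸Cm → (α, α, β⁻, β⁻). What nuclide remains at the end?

Pu-240

Start: (A, Z) = (248, 96).
After α: (244, 94).
After α: (240, 92).
After β⁻: (240, 93).
After β⁻: (240, 94).
Z = 94 is plutonium.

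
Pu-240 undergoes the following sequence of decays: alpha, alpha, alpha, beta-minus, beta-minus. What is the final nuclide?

Start: (A, Z) = (240, 94).
After α: (236, 92).
After α: (232, 90).
After α: (228, 88).
After β⁻: (228, 89).
After β⁻: (228, 90).
Z = 90 is thorium.

Th-228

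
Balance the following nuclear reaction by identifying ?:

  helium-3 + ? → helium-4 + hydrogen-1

Conserve mass number: 3 + A = 4 + 1, so A = 2.
Conserve atomic number: 2 + Z = 2 + 1, so Z = 1.
A = 2 and Z = 1 is hydrogen-2 — a deuteron.

deuteron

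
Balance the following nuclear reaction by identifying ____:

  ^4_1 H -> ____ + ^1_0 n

Conserve mass number: 4 = A + 1, so A = 3.
Conserve atomic number: 1 = Z + 0, so Z = 1.
A = 3 and Z = 1 is ^3_1 H — a triton.

H-3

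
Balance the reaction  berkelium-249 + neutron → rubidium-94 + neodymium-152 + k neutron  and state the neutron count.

4

Conserve mass number: 250 = 94 + 152 + k, so k = 250 − 246 = 4.
Check atomic number: 97 = 37 + 60 + 0 = 97. ✓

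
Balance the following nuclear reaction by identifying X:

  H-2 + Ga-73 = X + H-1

Ga-74

Conserve mass number: 2 + 73 = A + 1, so A = 74.
Conserve atomic number: 1 + 31 = Z + 1, so Z = 31.
Z = 31 is gallium, so the species is Ga-74.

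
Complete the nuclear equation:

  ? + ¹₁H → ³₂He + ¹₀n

triton

Conserve mass number: A + 1 = 3 + 1, so A = 3.
Conserve atomic number: Z + 1 = 2 + 0, so Z = 1.
A = 3 and Z = 1 is ³₁H — a triton.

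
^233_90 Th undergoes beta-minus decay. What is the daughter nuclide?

Beta-minus decay: mass number changes by +0, atomic number by +1.
A: 233 = 233; Z: 90 + 1 = 91.
Z = 91 is protactinium, so the daughter is ^233_91 Pa.

Pa-233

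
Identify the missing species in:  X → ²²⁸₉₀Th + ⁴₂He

Conserve mass number: A = 228 + 4, so A = 232.
Conserve atomic number: Z = 90 + 2, so Z = 92.
Z = 92 is uranium, so the species is ²³²₉₂U.

U-232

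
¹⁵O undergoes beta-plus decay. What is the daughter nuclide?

Beta-plus decay: mass number changes by +0, atomic number by -1.
A: 15 = 15; Z: 8 − 1 = 7.
Z = 7 is nitrogen, so the daughter is ¹⁵N.

N-15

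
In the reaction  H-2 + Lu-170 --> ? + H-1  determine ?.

Conserve mass number: 2 + 170 = A + 1, so A = 171.
Conserve atomic number: 1 + 71 = Z + 1, so Z = 71.
Z = 71 is lutetium, so the species is Lu-171.

Lu-171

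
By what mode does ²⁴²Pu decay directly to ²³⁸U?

ΔA = 238 − 242 = -4; ΔZ = 92 − 94 = -2.
A drops by 4 and Z drops by 2 — the signature of alpha emission.

alpha decay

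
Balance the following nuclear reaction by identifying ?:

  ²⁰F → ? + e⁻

Conserve mass number: 20 = A + 0, so A = 20.
Conserve atomic number: 9 = Z − 1, so Z = 10.
Z = 10 is neon, so the species is ²⁰Ne.

Ne-20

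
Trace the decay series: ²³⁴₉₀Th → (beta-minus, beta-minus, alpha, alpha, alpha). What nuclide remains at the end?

Rn-222

Start: (A, Z) = (234, 90).
After β⁻: (234, 91).
After β⁻: (234, 92).
After α: (230, 90).
After α: (226, 88).
After α: (222, 86).
Z = 86 is radon.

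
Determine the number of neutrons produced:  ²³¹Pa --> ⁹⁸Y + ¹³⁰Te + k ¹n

3

Conserve mass number: 231 = 98 + 130 + k, so k = 231 − 228 = 3.
Check atomic number: 91 = 39 + 52 + 0 = 91. ✓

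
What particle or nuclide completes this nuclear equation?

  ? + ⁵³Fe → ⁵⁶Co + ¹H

Conserve mass number: A + 53 = 56 + 1, so A = 4.
Conserve atomic number: Z + 26 = 27 + 1, so Z = 2.
A = 4 and Z = 2 is ⁴He — an alpha particle.

alpha particle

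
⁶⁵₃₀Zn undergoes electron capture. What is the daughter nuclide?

Electron capture: mass number changes by +0, atomic number by -1.
A: 65 = 65; Z: 30 − 1 = 29.
Z = 29 is copper, so the daughter is ⁶⁵₂₉Cu.

Cu-65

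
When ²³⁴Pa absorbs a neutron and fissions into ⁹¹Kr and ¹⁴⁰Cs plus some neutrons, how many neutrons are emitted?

Conserve mass number: 235 = 91 + 140 + k, so k = 235 − 231 = 4.
Check atomic number: 91 = 36 + 55 + 0 = 91. ✓

4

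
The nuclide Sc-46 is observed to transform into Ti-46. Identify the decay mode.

ΔA = 46 − 46 = 0; ΔZ = 22 − 21 = +1.
A is unchanged and Z rises by 1 — a neutron has become a proton (β⁻ decay).

beta-minus decay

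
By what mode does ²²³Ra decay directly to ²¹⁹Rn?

alpha decay

ΔA = 219 − 223 = -4; ΔZ = 86 − 88 = -2.
A drops by 4 and Z drops by 2 — the signature of alpha emission.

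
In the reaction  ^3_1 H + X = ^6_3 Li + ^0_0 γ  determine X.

He-3

Conserve mass number: 3 + A = 6 + 0, so A = 3.
Conserve atomic number: 1 + Z = 3 + 0, so Z = 2.
Z = 2 is helium, so the species is ^3_2 He.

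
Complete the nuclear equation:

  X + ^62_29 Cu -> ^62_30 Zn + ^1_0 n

Conserve mass number: A + 62 = 62 + 1, so A = 1.
Conserve atomic number: Z + 29 = 30 + 0, so Z = 1.
A = 1 and Z = 1 is ^1_1 H — a proton.

proton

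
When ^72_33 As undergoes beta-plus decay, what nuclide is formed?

Beta-plus decay: mass number changes by +0, atomic number by -1.
A: 72 = 72; Z: 33 − 1 = 32.
Z = 32 is germanium, so the daughter is ^72_32 Ge.

Ge-72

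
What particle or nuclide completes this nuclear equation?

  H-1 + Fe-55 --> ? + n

Co-55

Conserve mass number: 1 + 55 = A + 1, so A = 55.
Conserve atomic number: 1 + 26 = Z + 0, so Z = 27.
Z = 27 is cobalt, so the species is Co-55.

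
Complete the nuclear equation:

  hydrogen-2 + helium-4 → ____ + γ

Li-6

Conserve mass number: 2 + 4 = A + 0, so A = 6.
Conserve atomic number: 1 + 2 = Z + 0, so Z = 3.
Z = 3 is lithium, so the species is lithium-6.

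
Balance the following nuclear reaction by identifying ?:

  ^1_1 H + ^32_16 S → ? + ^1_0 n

Cl-32

Conserve mass number: 1 + 32 = A + 1, so A = 32.
Conserve atomic number: 1 + 16 = Z + 0, so Z = 17.
Z = 17 is chlorine, so the species is ^32_17 Cl.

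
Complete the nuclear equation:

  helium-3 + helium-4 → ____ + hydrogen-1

Li-6

Conserve mass number: 3 + 4 = A + 1, so A = 6.
Conserve atomic number: 2 + 2 = Z + 1, so Z = 3.
Z = 3 is lithium, so the species is lithium-6.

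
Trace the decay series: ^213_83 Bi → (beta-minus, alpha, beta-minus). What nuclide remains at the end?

Bi-209

Start: (A, Z) = (213, 83).
After β⁻: (213, 84).
After α: (209, 82).
After β⁻: (209, 83).
Z = 83 is bismuth.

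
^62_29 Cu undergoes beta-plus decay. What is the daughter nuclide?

Ni-62

Beta-plus decay: mass number changes by +0, atomic number by -1.
A: 62 = 62; Z: 29 − 1 = 28.
Z = 28 is nickel, so the daughter is ^62_28 Ni.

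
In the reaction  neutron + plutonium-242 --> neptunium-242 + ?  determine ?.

Conserve mass number: 1 + 242 = 242 + A, so A = 1.
Conserve atomic number: 0 + 94 = 93 + Z, so Z = 1.
A = 1 and Z = 1 is hydrogen-1 — a proton.

proton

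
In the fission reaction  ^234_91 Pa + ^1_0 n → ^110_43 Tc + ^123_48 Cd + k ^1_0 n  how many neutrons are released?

Conserve mass number: 235 = 110 + 123 + k, so k = 235 − 233 = 2.
Check atomic number: 91 = 43 + 48 + 0 = 91. ✓

2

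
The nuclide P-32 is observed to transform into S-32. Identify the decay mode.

beta-minus decay

ΔA = 32 − 32 = 0; ΔZ = 16 − 15 = +1.
A is unchanged and Z rises by 1 — a neutron has become a proton (β⁻ decay).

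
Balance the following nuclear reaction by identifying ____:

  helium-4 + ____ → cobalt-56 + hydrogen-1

Fe-53

Conserve mass number: 4 + A = 56 + 1, so A = 53.
Conserve atomic number: 2 + Z = 27 + 1, so Z = 26.
Z = 26 is iron, so the species is iron-53.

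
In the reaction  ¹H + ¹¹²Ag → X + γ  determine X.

Conserve mass number: 1 + 112 = A + 0, so A = 113.
Conserve atomic number: 1 + 47 = Z + 0, so Z = 48.
Z = 48 is cadmium, so the species is ¹¹³Cd.

Cd-113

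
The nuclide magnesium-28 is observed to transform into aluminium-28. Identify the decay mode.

beta-minus decay

ΔA = 28 − 28 = 0; ΔZ = 13 − 12 = +1.
A is unchanged and Z rises by 1 — a neutron has become a proton (β⁻ decay).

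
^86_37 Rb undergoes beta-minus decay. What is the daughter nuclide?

Beta-minus decay: mass number changes by +0, atomic number by +1.
A: 86 = 86; Z: 37 + 1 = 38.
Z = 38 is strontium, so the daughter is ^86_38 Sr.

Sr-86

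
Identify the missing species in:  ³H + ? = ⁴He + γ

Conserve mass number: 3 + A = 4 + 0, so A = 1.
Conserve atomic number: 1 + Z = 2 + 0, so Z = 1.
A = 1 and Z = 1 is ¹H — a proton.

proton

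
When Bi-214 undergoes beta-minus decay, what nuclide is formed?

Po-214

Beta-minus decay: mass number changes by +0, atomic number by +1.
A: 214 = 214; Z: 83 + 1 = 84.
Z = 84 is polonium, so the daughter is Po-214.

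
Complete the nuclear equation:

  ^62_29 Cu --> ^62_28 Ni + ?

Conserve mass number: 62 = 62 + A, so A = 0.
Conserve atomic number: 29 = 28 + Z, so Z = 1.
A = 0 and Z = 1 is ^0_1 e — a positron.

positron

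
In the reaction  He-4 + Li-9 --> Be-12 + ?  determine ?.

proton

Conserve mass number: 4 + 9 = 12 + A, so A = 1.
Conserve atomic number: 2 + 3 = 4 + Z, so Z = 1.
A = 1 and Z = 1 is H-1 — a proton.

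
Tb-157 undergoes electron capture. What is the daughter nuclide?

Electron capture: mass number changes by +0, atomic number by -1.
A: 157 = 157; Z: 65 − 1 = 64.
Z = 64 is gadolinium, so the daughter is Gd-157.

Gd-157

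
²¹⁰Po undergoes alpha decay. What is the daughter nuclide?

Pb-206

Alpha decay: mass number changes by -4, atomic number by -2.
A: 210 − 4 = 206; Z: 84 − 2 = 82.
Z = 82 is lead, so the daughter is ²⁰⁶Pb.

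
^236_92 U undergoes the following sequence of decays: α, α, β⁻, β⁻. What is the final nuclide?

Th-228

Start: (A, Z) = (236, 92).
After α: (232, 90).
After α: (228, 88).
After β⁻: (228, 89).
After β⁻: (228, 90).
Z = 90 is thorium.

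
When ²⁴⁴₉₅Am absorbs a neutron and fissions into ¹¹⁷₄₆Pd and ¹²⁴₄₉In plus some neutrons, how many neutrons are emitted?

Conserve mass number: 245 = 117 + 124 + k, so k = 245 − 241 = 4.
Check atomic number: 95 = 46 + 49 + 0 = 95. ✓

4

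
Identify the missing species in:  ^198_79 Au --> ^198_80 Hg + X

beta-minus particle

Conserve mass number: 198 = 198 + A, so A = 0.
Conserve atomic number: 79 = 80 + Z, so Z = -1.
A = 0 and Z = -1 is ^0_-1 e — a beta-minus particle.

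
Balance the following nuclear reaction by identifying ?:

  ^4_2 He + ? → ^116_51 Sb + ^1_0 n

Conserve mass number: 4 + A = 116 + 1, so A = 113.
Conserve atomic number: 2 + Z = 51 + 0, so Z = 49.
Z = 49 is indium, so the species is ^113_49 In.

In-113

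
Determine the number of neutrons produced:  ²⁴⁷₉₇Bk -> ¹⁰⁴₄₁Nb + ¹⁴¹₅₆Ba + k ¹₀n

2

Conserve mass number: 247 = 104 + 141 + k, so k = 247 − 245 = 2.
Check atomic number: 97 = 41 + 56 + 0 = 97. ✓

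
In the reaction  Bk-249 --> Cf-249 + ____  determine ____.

Conserve mass number: 249 = 249 + A, so A = 0.
Conserve atomic number: 97 = 98 + Z, so Z = -1.
A = 0 and Z = -1 is e⁻ — a beta-minus particle.

beta-minus particle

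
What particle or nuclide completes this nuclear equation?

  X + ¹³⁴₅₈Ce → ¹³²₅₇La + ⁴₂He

Conserve mass number: A + 134 = 132 + 4, so A = 2.
Conserve atomic number: Z + 58 = 57 + 2, so Z = 1.
A = 2 and Z = 1 is ²₁H — a deuteron.

deuteron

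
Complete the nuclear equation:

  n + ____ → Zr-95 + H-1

Conserve mass number: 1 + A = 95 + 1, so A = 95.
Conserve atomic number: 0 + Z = 40 + 1, so Z = 41.
Z = 41 is niobium, so the species is Nb-95.

Nb-95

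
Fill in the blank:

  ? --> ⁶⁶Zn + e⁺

Conserve mass number: A = 66 + 0, so A = 66.
Conserve atomic number: Z = 30 + 1, so Z = 31.
Z = 31 is gallium, so the species is ⁶⁶Ga.

Ga-66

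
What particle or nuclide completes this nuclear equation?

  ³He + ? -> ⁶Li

triton

Conserve mass number: 3 + A = 6, so A = 3.
Conserve atomic number: 2 + Z = 3, so Z = 1.
A = 3 and Z = 1 is ³H — a triton.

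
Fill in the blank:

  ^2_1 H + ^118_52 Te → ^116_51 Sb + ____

Conserve mass number: 2 + 118 = 116 + A, so A = 4.
Conserve atomic number: 1 + 52 = 51 + Z, so Z = 2.
A = 4 and Z = 2 is ^4_2 He — an alpha particle.

alpha particle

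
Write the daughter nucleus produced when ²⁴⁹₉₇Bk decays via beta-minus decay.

Cf-249

Beta-minus decay: mass number changes by +0, atomic number by +1.
A: 249 = 249; Z: 97 + 1 = 98.
Z = 98 is californium, so the daughter is ²⁴⁹₉₈Cf.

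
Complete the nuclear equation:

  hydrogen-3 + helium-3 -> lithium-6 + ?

gamma ray

Conserve mass number: 3 + 3 = 6 + A, so A = 0.
Conserve atomic number: 1 + 2 = 3 + Z, so Z = 0.
A = 0 and Z = 0 is γ — a gamma ray.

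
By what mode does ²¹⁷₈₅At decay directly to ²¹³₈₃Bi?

ΔA = 213 − 217 = -4; ΔZ = 83 − 85 = -2.
A drops by 4 and Z drops by 2 — the signature of alpha emission.

alpha decay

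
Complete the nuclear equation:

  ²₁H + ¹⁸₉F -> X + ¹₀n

Conserve mass number: 2 + 18 = A + 1, so A = 19.
Conserve atomic number: 1 + 9 = Z + 0, so Z = 10.
Z = 10 is neon, so the species is ¹⁹₁₀Ne.

Ne-19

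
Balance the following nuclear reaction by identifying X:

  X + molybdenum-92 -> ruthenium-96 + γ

alpha particle

Conserve mass number: A + 92 = 96 + 0, so A = 4.
Conserve atomic number: Z + 42 = 44 + 0, so Z = 2.
A = 4 and Z = 2 is helium-4 — an alpha particle.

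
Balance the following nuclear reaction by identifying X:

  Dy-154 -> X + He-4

Conserve mass number: 154 = A + 4, so A = 150.
Conserve atomic number: 66 = Z + 2, so Z = 64.
Z = 64 is gadolinium, so the species is Gd-150.

Gd-150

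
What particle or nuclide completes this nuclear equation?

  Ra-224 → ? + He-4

Conserve mass number: 224 = A + 4, so A = 220.
Conserve atomic number: 88 = Z + 2, so Z = 86.
Z = 86 is radon, so the species is Rn-220.

Rn-220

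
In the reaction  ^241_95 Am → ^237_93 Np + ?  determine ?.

Conserve mass number: 241 = 237 + A, so A = 4.
Conserve atomic number: 95 = 93 + Z, so Z = 2.
A = 4 and Z = 2 is ^4_2 He — an alpha particle.

alpha particle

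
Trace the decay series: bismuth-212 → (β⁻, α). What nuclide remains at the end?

Start: (A, Z) = (212, 83).
After β⁻: (212, 84).
After α: (208, 82).
Z = 82 is lead.

Pb-208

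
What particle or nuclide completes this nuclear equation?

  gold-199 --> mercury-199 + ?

beta-minus particle

Conserve mass number: 199 = 199 + A, so A = 0.
Conserve atomic number: 79 = 80 + Z, so Z = -1.
A = 0 and Z = -1 is e⁻ — a beta-minus particle.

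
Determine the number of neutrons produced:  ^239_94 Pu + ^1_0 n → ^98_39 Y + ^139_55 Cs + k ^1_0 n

3

Conserve mass number: 240 = 98 + 139 + k, so k = 240 − 237 = 3.
Check atomic number: 94 = 39 + 55 + 0 = 94. ✓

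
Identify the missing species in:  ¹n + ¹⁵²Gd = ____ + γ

Gd-153

Conserve mass number: 1 + 152 = A + 0, so A = 153.
Conserve atomic number: 0 + 64 = Z + 0, so Z = 64.
Z = 64 is gadolinium, so the species is ¹⁵³Gd.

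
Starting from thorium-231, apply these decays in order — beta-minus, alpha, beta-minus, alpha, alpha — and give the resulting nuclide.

Rn-219

Start: (A, Z) = (231, 90).
After β⁻: (231, 91).
After α: (227, 89).
After β⁻: (227, 90).
After α: (223, 88).
After α: (219, 86).
Z = 86 is radon.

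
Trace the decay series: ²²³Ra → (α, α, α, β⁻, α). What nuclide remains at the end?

Start: (A, Z) = (223, 88).
After α: (219, 86).
After α: (215, 84).
After α: (211, 82).
After β⁻: (211, 83).
After α: (207, 81).
Z = 81 is thallium.

Tl-207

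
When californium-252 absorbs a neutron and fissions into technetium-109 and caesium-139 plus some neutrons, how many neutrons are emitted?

Conserve mass number: 253 = 109 + 139 + k, so k = 253 − 248 = 5.
Check atomic number: 98 = 43 + 55 + 0 = 98. ✓

5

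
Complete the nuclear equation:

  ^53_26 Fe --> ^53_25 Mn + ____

positron

Conserve mass number: 53 = 53 + A, so A = 0.
Conserve atomic number: 26 = 25 + Z, so Z = 1.
A = 0 and Z = 1 is ^0_1 e — a positron.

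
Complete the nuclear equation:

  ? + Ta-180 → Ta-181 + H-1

Conserve mass number: A + 180 = 181 + 1, so A = 2.
Conserve atomic number: Z + 73 = 73 + 1, so Z = 1.
A = 2 and Z = 1 is H-2 — a deuteron.

deuteron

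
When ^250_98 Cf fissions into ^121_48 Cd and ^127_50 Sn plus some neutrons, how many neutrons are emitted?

Conserve mass number: 250 = 121 + 127 + k, so k = 250 − 248 = 2.
Check atomic number: 98 = 48 + 50 + 0 = 98. ✓

2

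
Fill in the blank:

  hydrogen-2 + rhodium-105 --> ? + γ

Conserve mass number: 2 + 105 = A + 0, so A = 107.
Conserve atomic number: 1 + 45 = Z + 0, so Z = 46.
Z = 46 is palladium, so the species is palladium-107.

Pd-107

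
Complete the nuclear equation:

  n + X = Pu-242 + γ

Conserve mass number: 1 + A = 242 + 0, so A = 241.
Conserve atomic number: 0 + Z = 94 + 0, so Z = 94.
Z = 94 is plutonium, so the species is Pu-241.

Pu-241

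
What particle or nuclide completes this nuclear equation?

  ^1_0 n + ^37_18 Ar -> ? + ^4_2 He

Conserve mass number: 1 + 37 = A + 4, so A = 34.
Conserve atomic number: 0 + 18 = Z + 2, so Z = 16.
Z = 16 is sulfur, so the species is ^34_16 S.

S-34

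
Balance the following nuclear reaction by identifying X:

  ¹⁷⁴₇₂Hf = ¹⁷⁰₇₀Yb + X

alpha particle

Conserve mass number: 174 = 170 + A, so A = 4.
Conserve atomic number: 72 = 70 + Z, so Z = 2.
A = 4 and Z = 2 is ⁴₂He — an alpha particle.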